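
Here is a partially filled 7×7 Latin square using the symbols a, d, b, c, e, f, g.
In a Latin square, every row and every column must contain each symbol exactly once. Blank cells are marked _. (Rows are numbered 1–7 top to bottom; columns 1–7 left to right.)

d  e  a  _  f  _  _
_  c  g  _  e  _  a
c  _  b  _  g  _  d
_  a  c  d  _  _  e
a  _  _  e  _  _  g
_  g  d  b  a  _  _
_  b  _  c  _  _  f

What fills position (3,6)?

e

Row 1, column 4: row 1 has {a, d, e, f} and column 4 has {d, b, c, e}, leaving only g.
Row 2, column 4: row 2 has {a, c, e, g} and column 4 has {d, b, c, e, g}, leaving only f.
Row 2, column 1: row 2 has {a, c, e, f, g} and column 1 has {a, d, c}, leaving only b.
Row 2, column 6: row 2 has {a, b, c, e, f, g} and column 6 has {}, leaving only d.
Row 3, column 2: row 3 has {d, b, c, g} and column 2 has {a, b, c, e, g}, leaving only f.
Row 3, column 4: row 3 has {d, b, c, f, g} and column 4 has {d, b, c, e, f, g}, leaving only a.
Row 3 already has {a, d, b, c, f, g} and column 6 already has {d}, so row 3, column 6 must be e.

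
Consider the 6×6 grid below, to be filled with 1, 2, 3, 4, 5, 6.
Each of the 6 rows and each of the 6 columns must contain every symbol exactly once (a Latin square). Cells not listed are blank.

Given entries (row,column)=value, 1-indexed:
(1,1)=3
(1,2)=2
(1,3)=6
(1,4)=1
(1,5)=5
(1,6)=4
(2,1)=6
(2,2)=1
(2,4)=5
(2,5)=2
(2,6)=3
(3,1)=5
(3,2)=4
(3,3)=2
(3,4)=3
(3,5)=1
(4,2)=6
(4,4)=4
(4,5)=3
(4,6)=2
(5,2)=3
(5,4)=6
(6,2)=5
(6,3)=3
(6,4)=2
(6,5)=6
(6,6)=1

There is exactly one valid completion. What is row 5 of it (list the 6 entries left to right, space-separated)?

2 3 1 6 4 5

Row 5, column 5: row 5 has {3, 6} and column 5 has {1, 2, 3, 5, 6}, leaving only 4.
Row 5, column 6: row 5 has {3, 4, 6} and column 6 has {1, 2, 3, 4}, leaving only 5.
Row 5, column 3: row 5 has {3, 4, 5, 6} and column 3 has {2, 3, 6}, leaving only 1.
Row 5, column 1: row 5 has {1, 3, 4, 5, 6} and column 1 has {3, 5, 6}, leaving only 2.
So row 5 reads: 2 3 1 6 4 5.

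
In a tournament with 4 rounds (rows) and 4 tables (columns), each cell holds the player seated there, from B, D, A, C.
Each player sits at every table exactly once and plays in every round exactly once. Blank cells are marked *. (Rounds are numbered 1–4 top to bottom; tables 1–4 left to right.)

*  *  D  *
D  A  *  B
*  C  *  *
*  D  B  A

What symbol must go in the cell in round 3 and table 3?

Round 3 already has {C} and table 3 already has {B, D}, so round 3, table 3 must be A.

A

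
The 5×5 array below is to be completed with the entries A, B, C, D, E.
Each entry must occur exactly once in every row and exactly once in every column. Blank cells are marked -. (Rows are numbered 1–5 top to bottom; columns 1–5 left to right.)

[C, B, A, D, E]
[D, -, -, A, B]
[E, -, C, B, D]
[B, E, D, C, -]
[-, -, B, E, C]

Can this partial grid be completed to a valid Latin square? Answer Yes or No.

Yes

No row or column among the givens repeats a symbol, and propagating forced cells runs into no contradiction.
One valid completion exists (for instance, C B A D E / D C E A B / E A C B D / B E D C A / A D B E C).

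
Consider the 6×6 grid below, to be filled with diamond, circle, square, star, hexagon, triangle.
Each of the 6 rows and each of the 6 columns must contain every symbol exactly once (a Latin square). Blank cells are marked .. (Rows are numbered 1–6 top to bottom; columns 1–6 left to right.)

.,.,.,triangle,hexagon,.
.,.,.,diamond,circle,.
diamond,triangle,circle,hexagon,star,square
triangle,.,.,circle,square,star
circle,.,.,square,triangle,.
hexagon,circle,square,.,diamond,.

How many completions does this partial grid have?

3

Row 1, column 1: eliminating its row and column leaves {square, star}.
Row 1, column 2: eliminating its row and column leaves {diamond, square, star}.
Row 1, column 3: eliminating its row and column leaves {diamond, star}.
Row 1, column 6: eliminating its row and column leaves {diamond, circle}.
Row 2, column 1: eliminating its row and column leaves {square, star}.
Row 2, column 2: eliminating its row and column leaves {square, star, hexagon}.
Row 2, column 3: eliminating its row and column leaves {star, hexagon, triangle}.
Row 2, column 6: eliminating its row and column leaves {hexagon, triangle}.
Row 4, column 2: eliminating its row and column leaves {diamond, hexagon}.
Row 4, column 3: eliminating its row and column leaves {diamond, hexagon}.
Row 5, column 2: eliminating its row and column leaves {diamond, star, hexagon}.
Row 5, column 3: eliminating its row and column leaves {diamond, star, hexagon}.
Row 5, column 6: eliminating its row and column leaves {diamond, hexagon}.
Row 6, column 4: eliminating its row and column leaves {star}.
Row 6, column 6: eliminating its row and column leaves {triangle}.
Enumerating the assignments across these blanks that avoid any row or column repeat gives 3 completions.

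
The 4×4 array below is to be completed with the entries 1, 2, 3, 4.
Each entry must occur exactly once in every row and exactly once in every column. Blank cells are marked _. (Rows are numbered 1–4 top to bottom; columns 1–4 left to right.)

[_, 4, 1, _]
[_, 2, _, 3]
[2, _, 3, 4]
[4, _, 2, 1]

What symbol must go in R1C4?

Row 1 already has {1, 4} and column 4 already has {1, 3, 4}, so row 1, column 4 must be 2.

2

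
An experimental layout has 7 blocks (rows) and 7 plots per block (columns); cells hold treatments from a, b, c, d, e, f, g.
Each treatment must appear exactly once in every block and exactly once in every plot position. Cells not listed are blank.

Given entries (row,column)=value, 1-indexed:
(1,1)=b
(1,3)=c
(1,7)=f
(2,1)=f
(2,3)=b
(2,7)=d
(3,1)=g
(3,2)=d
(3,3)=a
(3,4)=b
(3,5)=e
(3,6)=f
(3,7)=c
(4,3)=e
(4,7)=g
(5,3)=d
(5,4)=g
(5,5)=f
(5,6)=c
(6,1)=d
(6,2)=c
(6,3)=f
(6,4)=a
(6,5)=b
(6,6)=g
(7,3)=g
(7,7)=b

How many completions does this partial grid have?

9

Block 1, plot 2: eliminating its block and plot leaves {a, e, g}.
Block 1, plot 4: eliminating its block and plot leaves {d, e}.
Block 1, plot 5: eliminating its block and plot leaves {a, d, g}.
Block 1, plot 6: eliminating its block and plot leaves {a, d, e}.
Block 2, plot 2: eliminating its block and plot leaves {a, e, g}.
Block 2, plot 4: eliminating its block and plot leaves {c, e}.
Block 2, plot 5: eliminating its block and plot leaves {a, c, g}.
Block 2, plot 6: eliminating its block and plot leaves {a, e}.
Block 4, plot 1: eliminating its block and plot leaves {a, c}.
Block 4, plot 2: eliminating its block and plot leaves {a, b, f}.
Block 4, plot 4: eliminating its block and plot leaves {c, d, f}.
Block 4, plot 5: eliminating its block and plot leaves {a, c, d}.
Block 4, plot 6: eliminating its block and plot leaves {a, b, d}.
Block 5, plot 1: eliminating its block and plot leaves {a, e}.
Block 5, plot 2: eliminating its block and plot leaves {a, b, e}.
Block 5, plot 7: eliminating its block and plot leaves {a, e}.
Block 6, plot 7: eliminating its block and plot leaves {e}.
Block 7, plot 1: eliminating its block and plot leaves {a, c, e}.
Block 7, plot 2: eliminating its block and plot leaves {a, e, f}.
Block 7, plot 4: eliminating its block and plot leaves {c, d, e, f}.
Block 7, plot 5: eliminating its block and plot leaves {a, c, d}.
Block 7, plot 6: eliminating its block and plot leaves {a, d, e}.
Enumerating the assignments across these blanks that avoid any block or plot repeat gives 9 completions.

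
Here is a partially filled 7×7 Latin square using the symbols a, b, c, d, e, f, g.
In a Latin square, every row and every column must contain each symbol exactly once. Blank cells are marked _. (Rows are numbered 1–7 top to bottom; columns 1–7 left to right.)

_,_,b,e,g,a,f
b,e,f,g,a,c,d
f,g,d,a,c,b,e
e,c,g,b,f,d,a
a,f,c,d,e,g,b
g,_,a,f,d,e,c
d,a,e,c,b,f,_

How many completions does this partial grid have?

1

Row 1, column 1: eliminating its row and column leaves {c}.
Row 1, column 2: eliminating its row and column leaves {d}.
Row 6, column 2: eliminating its row and column leaves {b}.
Row 7, column 7: eliminating its row and column leaves {g}.
Only one assignment across all blanks avoids any row or column repeat, giving 1 completion.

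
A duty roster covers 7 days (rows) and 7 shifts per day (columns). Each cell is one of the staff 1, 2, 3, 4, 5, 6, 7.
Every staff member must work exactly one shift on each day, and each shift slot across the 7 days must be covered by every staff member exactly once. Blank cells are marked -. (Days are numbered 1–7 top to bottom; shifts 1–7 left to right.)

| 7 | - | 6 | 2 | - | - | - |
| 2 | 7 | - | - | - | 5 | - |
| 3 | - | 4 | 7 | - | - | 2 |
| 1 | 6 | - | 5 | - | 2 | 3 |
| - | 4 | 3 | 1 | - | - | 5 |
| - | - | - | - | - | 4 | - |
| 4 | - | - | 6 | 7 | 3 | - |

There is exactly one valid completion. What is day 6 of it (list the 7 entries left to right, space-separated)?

5 1 2 3 6 4 7

Day 6, shift 4: day 6 has {4} and shift 4 has {1, 2, 5, 6, 7}, leaving only 3.
Day 1, shift 6: day 1 has {2, 6, 7} and shift 6 has {2, 3, 4, 5}, leaving only 1.
Day 1, shift 7: day 1 has {1, 2, 6, 7} and shift 7 has {2, 3, 5}, leaving only 4.
Day 2, shift 3: day 2 has {2, 5, 7} and shift 3 has {3, 4, 6}, leaving only 1.
Day 2, shift 4: day 2 has {1, 2, 5, 7} and shift 4 has {1, 2, 3, 5, 6, 7}, leaving only 4.
Day 2, shift 7: day 2 has {1, 2, 4, 5, 7} and shift 7 has {2, 3, 4, 5}, leaving only 6.
Day 2, shift 5: day 2 has {1, 2, 4, 5, 6, 7} and shift 5 has {7}, leaving only 3.
Day 1, shift 5: day 1 has {1, 2, 4, 6, 7} and shift 5 has {3, 7}, leaving only 5.
Day 1, shift 2: day 1 has {1, 2, 4, 5, 6, 7} and shift 2 has {4, 6, 7}, leaving only 3.
Day 3, shift 6: day 3 has {2, 3, 4, 7} and shift 6 has {1, 2, 3, 4, 5}, leaving only 6.
Day 3, shift 5: day 3 has {2, 3, 4, 6, 7} and shift 5 has {3, 5, 7}, leaving only 1.
Day 3, shift 2: day 3 has {1, 2, 3, 4, 6, 7} and shift 2 has {3, 4, 6, 7}, leaving only 5.
Day 4, shift 3: day 4 has {1, 2, 3, 5, 6} and shift 3 has {1, 3, 4, 6}, leaving only 7.
Day 4, shift 5: day 4 has {1, 2, 3, 5, 6, 7} and shift 5 has {1, 3, 5, 7}, leaving only 4.
Day 5, shift 1: day 5 has {1, 3, 4, 5} and shift 1 has {1, 2, 3, 4, 7}, leaving only 6.
Day 6, shift 1: day 6 has {3, 4} and shift 1 has {1, 2, 3, 4, 6, 7}, leaving only 5.
Day 6, shift 3: day 6 has {3, 4, 5} and shift 3 has {1, 3, 4, 6, 7}, leaving only 2.
Day 6, shift 2: day 6 has {2, 3, 4, 5} and shift 2 has {3, 4, 5, 6, 7}, leaving only 1.
Day 6, shift 5: day 6 has {1, 2, 3, 4, 5} and shift 5 has {1, 3, 4, 5, 7}, leaving only 6.
Day 6, shift 7: day 6 has {1, 2, 3, 4, 5, 6} and shift 7 has {2, 3, 4, 5, 6}, leaving only 7.
So day 6 reads: 5 1 2 3 6 4 7.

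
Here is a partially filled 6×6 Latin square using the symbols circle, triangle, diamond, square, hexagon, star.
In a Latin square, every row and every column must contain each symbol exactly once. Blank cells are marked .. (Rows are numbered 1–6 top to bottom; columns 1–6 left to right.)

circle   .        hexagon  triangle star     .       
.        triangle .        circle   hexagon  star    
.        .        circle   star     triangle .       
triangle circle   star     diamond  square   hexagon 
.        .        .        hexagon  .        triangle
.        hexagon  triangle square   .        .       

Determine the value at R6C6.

Row 6, column 6 is narrowed to {circle, diamond}.
If it were diamond, then row 3, column 6 would be left with no valid symbol.
So row 6, column 6 must be circle.

circle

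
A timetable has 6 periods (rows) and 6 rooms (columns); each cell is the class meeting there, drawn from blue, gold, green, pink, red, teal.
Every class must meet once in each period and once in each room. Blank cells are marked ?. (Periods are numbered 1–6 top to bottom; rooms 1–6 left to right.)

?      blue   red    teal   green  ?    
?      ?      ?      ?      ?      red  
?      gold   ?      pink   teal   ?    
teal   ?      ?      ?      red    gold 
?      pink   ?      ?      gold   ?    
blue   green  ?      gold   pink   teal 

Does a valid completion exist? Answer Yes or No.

Period 4, room 2: period 4 together with room 2 already contain {blue, gold, green, pink, red, teal} — every symbol — so nothing can go there. The grid has no valid completion.

No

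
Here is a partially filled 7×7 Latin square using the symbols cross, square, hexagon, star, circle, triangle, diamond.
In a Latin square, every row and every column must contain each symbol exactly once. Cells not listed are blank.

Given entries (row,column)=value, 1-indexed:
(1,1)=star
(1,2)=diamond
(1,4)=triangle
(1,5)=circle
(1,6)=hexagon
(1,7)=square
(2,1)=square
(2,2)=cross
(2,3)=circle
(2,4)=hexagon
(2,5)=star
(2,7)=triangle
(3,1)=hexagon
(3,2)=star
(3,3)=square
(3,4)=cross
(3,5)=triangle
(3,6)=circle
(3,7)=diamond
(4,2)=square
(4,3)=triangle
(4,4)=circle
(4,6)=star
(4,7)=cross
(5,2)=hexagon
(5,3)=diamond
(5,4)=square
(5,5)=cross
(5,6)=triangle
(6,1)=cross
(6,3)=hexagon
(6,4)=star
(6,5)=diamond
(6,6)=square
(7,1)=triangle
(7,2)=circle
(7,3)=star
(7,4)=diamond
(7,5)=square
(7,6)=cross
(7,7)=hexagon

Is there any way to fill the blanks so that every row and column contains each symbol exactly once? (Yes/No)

No row or column among the givens repeats a symbol, and propagating forced cells runs into no contradiction.
One valid completion exists (for instance, star diamond cross triangle circle hexagon square / square cross circle hexagon star diamond triangle / hexagon star square cross triangle circle diamond / diamond square triangle circle hexagon star cross / circle hexagon diamond square cross triangle star / cross triangle hexagon star diamond square circle / triangle circle star diamond square cross hexagon).

Yes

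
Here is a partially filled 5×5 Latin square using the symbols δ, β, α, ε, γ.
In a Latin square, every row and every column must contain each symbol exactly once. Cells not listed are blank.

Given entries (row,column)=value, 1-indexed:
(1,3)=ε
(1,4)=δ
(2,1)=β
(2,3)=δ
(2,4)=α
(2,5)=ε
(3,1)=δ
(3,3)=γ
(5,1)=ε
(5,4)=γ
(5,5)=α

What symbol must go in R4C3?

Row 2, column 2: row 2 has {δ, β, α, ε} and column 2 has {}, leaving only γ.
Row 3, column 5: row 3 has {δ, γ} and column 5 has {α, ε}, leaving only β.
Row 1, column 5: row 1 has {δ, ε} and column 5 has {β, α, ε}, leaving only γ.
Row 1, column 1: row 1 has {δ, ε, γ} and column 1 has {δ, β, ε}, leaving only α.
Row 1, column 2: row 1 has {δ, α, ε, γ} and column 2 has {γ}, leaving only β.
Row 3, column 4: row 3 has {δ, β, γ} and column 4 has {δ, α, γ}, leaving only ε.
Row 3, column 2: row 3 has {δ, β, ε, γ} and column 2 has {β, γ}, leaving only α.
Row 4, column 1: row 4 has {} and column 1 has {δ, β, α, ε}, leaving only γ.
Row 4, column 4: row 4 has {γ} and column 4 has {δ, α, ε, γ}, leaving only β.
Row 4 already has {β, γ} and column 3 already has {δ, ε, γ}, so row 4, column 3 must be α.

α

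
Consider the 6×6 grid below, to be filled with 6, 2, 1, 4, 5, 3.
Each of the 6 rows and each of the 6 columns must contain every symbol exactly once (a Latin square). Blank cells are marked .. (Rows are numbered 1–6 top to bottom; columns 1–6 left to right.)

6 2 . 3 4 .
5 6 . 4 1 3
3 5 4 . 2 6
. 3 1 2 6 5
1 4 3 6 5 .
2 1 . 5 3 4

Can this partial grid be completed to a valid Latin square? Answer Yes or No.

No row or column among the givens repeats a symbol, and propagating forced cells runs into no contradiction.
One valid completion exists (for instance, 6 2 5 3 4 1 / 5 6 2 4 1 3 / 3 5 4 1 2 6 / 4 3 1 2 6 5 / 1 4 3 6 5 2 / 2 1 6 5 3 4).

Yes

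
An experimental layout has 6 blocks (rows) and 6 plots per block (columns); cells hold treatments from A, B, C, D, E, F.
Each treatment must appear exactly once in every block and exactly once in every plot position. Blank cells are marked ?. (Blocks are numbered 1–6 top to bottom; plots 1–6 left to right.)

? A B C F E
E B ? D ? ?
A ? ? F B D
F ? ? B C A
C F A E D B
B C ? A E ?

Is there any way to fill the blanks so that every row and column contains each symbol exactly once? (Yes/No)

No block or plot among the givens repeats a symbol, and propagating forced cells runs into no contradiction.
One valid completion exists (for instance, D A B C F E / E B F D A C / A E C F B D / F D E B C A / C F A E D B / B C D A E F).

Yes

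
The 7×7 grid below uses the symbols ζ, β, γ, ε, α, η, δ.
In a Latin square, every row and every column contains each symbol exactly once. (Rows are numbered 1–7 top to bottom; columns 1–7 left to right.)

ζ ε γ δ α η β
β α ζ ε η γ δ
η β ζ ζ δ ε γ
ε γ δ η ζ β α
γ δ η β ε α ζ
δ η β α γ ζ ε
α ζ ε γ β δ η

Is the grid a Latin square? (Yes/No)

No

Column 3 contains ζ twice (at rows 2 and 3), so it is not a permutation.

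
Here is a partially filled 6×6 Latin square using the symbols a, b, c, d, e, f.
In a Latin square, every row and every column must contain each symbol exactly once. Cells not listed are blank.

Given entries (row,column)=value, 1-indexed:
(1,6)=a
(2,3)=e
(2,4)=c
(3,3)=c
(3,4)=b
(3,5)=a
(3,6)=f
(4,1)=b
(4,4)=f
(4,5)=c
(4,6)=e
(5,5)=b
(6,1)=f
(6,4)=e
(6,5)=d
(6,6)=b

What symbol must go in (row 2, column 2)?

b

Row 1, column 4: row 1 has {a} and column 4 has {b, c, e, f}, leaving only d.
Row 2, column 5: row 2 has {c, e} and column 5 has {a, b, c, d}, leaving only f.
Row 1, column 5: row 1 has {a, d} and column 5 has {a, b, c, d, f}, leaving only e.
Row 1, column 1: row 1 has {a, d, e} and column 1 has {b, f}, leaving only c.
Row 2, column 6: row 2 has {c, e, f} and column 6 has {a, b, e, f}, leaving only d.
Row 2, column 1: row 2 has {c, d, e, f} and column 1 has {b, c, f}, leaving only a.
Row 2 already has {a, c, d, e, f} and column 2 already has {}, so row 2, column 2 must be b.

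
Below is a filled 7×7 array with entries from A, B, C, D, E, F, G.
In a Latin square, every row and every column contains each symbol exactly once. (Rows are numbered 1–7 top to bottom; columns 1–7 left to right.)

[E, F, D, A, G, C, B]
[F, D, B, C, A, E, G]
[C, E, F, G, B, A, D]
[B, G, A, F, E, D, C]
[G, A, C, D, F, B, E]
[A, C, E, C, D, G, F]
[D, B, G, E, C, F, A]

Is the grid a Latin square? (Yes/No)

No

Column 4 contains C twice (at rows 2 and 6), so it is not a permutation.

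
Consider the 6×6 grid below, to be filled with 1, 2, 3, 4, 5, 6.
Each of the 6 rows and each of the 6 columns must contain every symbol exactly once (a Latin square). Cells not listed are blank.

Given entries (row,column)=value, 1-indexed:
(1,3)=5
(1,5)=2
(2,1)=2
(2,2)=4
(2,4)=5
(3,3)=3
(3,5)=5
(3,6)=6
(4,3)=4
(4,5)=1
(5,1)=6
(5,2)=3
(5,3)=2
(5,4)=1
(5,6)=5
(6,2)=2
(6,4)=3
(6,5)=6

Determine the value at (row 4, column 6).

Row 2, column 5: row 2 has {2, 4, 5} and column 5 has {1, 2, 5, 6}, leaving only 3.
Row 2, column 6: row 2 has {2, 3, 4, 5} and column 6 has {5, 6}, leaving only 1.
Row 2, column 3: row 2 has {1, 2, 3, 4, 5} and column 3 has {2, 3, 4, 5}, leaving only 6.
Row 3, column 2: row 3 has {3, 5, 6} and column 2 has {2, 3, 4}, leaving only 1.
Row 1, column 2: row 1 has {2, 5} and column 2 has {1, 2, 3, 4}, leaving only 6.
Row 1, column 4: row 1 has {2, 5, 6} and column 4 has {1, 3, 5}, leaving only 4.
Row 1, column 6: row 1 has {2, 4, 5, 6} and column 6 has {1, 5, 6}, leaving only 3.
Row 4 already has {1, 4} and column 6 already has {1, 3, 5, 6}, so row 4, column 6 must be 2.

2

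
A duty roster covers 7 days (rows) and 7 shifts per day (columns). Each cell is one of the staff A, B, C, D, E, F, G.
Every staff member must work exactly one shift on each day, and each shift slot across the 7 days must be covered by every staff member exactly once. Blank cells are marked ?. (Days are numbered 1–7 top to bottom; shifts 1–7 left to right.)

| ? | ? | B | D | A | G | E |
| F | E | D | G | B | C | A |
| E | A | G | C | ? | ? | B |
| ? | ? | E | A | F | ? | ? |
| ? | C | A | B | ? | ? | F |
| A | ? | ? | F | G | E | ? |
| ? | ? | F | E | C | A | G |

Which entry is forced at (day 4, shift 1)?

Day 1, shift 1: day 1 has {A, B, D, E, G} and shift 1 has {A, E, F}, leaving only C.
Day 1, shift 2: day 1 has {A, B, C, D, E, G} and shift 2 has {A, C, E}, leaving only F.
Day 3, shift 5: day 3 has {A, B, C, E, G} and shift 5 has {A, B, C, F, G}, leaving only D.
Day 3, shift 6: day 3 has {A, B, C, D, E, G} and shift 6 has {A, C, E, G}, leaving only F.
Day 5, shift 5: day 5 has {A, B, C, F} and shift 5 has {A, B, C, D, F, G}, leaving only E.
Day 5, shift 6: day 5 has {A, B, C, E, F} and shift 6 has {A, C, E, F, G}, leaving only D.
Day 4, shift 6: day 4 has {A, E, F} and shift 6 has {A, C, D, E, F, G}, leaving only B.
Day 5, shift 1: day 5 has {A, B, C, D, E, F} and shift 1 has {A, C, E, F}, leaving only G.
Day 4 already has {A, B, E, F} and shift 1 already has {A, C, E, F, G}, so day 4, shift 1 must be D.

D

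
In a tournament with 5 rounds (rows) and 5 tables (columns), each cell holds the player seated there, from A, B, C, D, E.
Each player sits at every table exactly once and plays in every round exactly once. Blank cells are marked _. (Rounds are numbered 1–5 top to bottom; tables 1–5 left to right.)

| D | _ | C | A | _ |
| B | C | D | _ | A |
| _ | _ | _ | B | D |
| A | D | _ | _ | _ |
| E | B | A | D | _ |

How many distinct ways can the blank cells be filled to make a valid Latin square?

1

Round 1, table 2: eliminating its round and table leaves {E}.
Round 1, table 5: eliminating its round and table leaves {B, E}.
Round 2, table 4: eliminating its round and table leaves {E}.
Round 3, table 1: eliminating its round and table leaves {C}.
Round 3, table 2: eliminating its round and table leaves {A, E}.
Round 3, table 3: eliminating its round and table leaves {E}.
Round 4, table 3: eliminating its round and table leaves {B, E}.
Round 4, table 4: eliminating its round and table leaves {C, E}.
Round 4, table 5: eliminating its round and table leaves {B, C, E}.
Round 5, table 5: eliminating its round and table leaves {C}.
Only one assignment across all blanks avoids any round or table repeat, giving 1 completion.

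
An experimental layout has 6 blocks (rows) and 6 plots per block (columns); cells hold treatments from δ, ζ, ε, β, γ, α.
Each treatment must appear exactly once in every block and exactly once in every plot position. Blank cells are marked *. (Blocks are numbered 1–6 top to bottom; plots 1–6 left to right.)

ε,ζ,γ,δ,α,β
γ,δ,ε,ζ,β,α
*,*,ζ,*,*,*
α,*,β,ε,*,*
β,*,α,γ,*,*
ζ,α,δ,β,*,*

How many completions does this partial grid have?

4

Block 3, plot 1: eliminating its block and plot leaves {δ}.
Block 3, plot 2: eliminating its block and plot leaves {ε, β, γ}.
Block 3, plot 4: eliminating its block and plot leaves {α}.
Block 3, plot 5: eliminating its block and plot leaves {δ, ε, γ}.
Block 3, plot 6: eliminating its block and plot leaves {δ, ε, γ}.
Block 4, plot 2: eliminating its block and plot leaves {γ}.
Block 4, plot 5: eliminating its block and plot leaves {δ, ζ, γ}.
Block 4, plot 6: eliminating its block and plot leaves {δ, ζ, γ}.
Block 5, plot 2: eliminating its block and plot leaves {ε}.
Block 5, plot 5: eliminating its block and plot leaves {δ, ζ, ε}.
Block 5, plot 6: eliminating its block and plot leaves {δ, ζ, ε}.
Block 6, plot 5: eliminating its block and plot leaves {ε, γ}.
Block 6, plot 6: eliminating its block and plot leaves {ε, γ}.
Enumerating the assignments across these blanks that avoid any block or plot repeat gives 4 completions.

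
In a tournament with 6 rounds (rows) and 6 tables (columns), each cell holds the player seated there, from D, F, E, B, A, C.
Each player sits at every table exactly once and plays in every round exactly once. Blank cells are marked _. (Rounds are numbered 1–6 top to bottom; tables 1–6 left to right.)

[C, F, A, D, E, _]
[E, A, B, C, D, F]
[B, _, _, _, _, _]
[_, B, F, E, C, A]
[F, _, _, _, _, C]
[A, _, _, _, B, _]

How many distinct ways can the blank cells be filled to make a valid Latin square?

Round 1, table 6: eliminating its round and table leaves {B}.
Round 3, table 2: eliminating its round and table leaves {D, E, C}.
Round 3, table 3: eliminating its round and table leaves {D, E, C}.
Round 3, table 4: eliminating its round and table leaves {F, A}.
Round 3, table 5: eliminating its round and table leaves {F, A}.
Round 3, table 6: eliminating its round and table leaves {D, E}.
Round 4, table 1: eliminating its round and table leaves {D}.
Round 5, table 2: eliminating its round and table leaves {D, E}.
Round 5, table 3: eliminating its round and table leaves {D, E}.
Round 5, table 4: eliminating its round and table leaves {B, A}.
Round 5, table 5: eliminating its round and table leaves {A}.
Round 6, table 2: eliminating its round and table leaves {D, E, C}.
Round 6, table 3: eliminating its round and table leaves {D, E, C}.
Round 6, table 4: eliminating its round and table leaves {F}.
Round 6, table 6: eliminating its round and table leaves {D, E}.
Enumerating the assignments across these blanks that avoid any round or table repeat gives 4 completions.

4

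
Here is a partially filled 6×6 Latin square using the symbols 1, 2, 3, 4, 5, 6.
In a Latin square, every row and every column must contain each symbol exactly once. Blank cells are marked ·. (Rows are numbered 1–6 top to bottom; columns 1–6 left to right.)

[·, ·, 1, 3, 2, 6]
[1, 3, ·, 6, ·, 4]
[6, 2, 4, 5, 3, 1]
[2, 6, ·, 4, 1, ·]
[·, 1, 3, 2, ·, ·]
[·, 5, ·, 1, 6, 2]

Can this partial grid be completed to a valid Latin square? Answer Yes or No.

Row 6, column 3: row 6 together with column 3 already contain {1, 2, 3, 4, 5, 6} — every symbol — so nothing can go there. The grid has no valid completion.

No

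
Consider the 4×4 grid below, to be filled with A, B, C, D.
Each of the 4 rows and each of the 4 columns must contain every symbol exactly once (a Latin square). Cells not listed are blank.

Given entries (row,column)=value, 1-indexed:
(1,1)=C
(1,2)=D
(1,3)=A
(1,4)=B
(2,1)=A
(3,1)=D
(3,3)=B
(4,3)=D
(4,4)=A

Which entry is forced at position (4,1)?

Row 4 already has {A, D} and column 1 already has {A, C, D}, so row 4, column 1 must be B.

B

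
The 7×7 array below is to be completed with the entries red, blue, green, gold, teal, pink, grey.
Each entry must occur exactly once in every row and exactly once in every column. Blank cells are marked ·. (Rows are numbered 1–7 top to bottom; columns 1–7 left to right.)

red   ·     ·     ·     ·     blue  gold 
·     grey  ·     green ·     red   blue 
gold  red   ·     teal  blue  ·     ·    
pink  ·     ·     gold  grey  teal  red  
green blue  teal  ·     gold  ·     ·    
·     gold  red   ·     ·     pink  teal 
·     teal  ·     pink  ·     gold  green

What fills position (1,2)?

Row 1, column 4: row 1 has {red, blue, gold} and column 4 has {green, gold, teal, pink}, leaving only grey.
Row 2, column 1: row 2 has {red, blue, green, grey} and column 1 has {red, green, gold, pink}, leaving only teal.
Row 2, column 5: row 2 has {red, blue, green, teal, grey} and column 5 has {blue, gold, grey}, leaving only pink.
Row 2, column 3: row 2 has {red, blue, green, teal, pink, grey} and column 3 has {red, teal}, leaving only gold.
Row 4, column 2: row 4 has {red, gold, teal, pink, grey} and column 2 has {red, blue, gold, teal, grey}, leaving only green.
Row 1 already has {red, blue, gold, grey} and column 2 already has {red, blue, green, gold, teal, grey}, so row 1, column 2 must be pink.

pink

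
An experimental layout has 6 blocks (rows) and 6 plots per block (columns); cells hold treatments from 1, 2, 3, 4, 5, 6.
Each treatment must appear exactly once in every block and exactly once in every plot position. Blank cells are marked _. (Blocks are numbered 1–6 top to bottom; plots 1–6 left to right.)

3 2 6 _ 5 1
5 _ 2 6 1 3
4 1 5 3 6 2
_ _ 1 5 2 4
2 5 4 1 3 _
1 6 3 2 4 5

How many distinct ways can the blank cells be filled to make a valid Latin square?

1

Block 1, plot 4: eliminating its block and plot leaves {4}.
Block 2, plot 2: eliminating its block and plot leaves {4}.
Block 4, plot 1: eliminating its block and plot leaves {6}.
Block 4, plot 2: eliminating its block and plot leaves {3}.
Block 5, plot 6: eliminating its block and plot leaves {6}.
Only one assignment across all blanks avoids any block or plot repeat, giving 1 completion.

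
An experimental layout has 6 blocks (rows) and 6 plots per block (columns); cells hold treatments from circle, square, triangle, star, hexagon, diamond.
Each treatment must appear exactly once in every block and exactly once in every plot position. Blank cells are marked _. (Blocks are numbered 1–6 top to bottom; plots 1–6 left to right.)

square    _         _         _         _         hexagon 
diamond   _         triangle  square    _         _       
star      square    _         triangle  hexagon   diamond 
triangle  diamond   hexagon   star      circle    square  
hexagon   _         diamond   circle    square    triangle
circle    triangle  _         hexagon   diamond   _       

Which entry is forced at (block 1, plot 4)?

Block 1 already has {square, hexagon} and plot 4 already has {circle, square, triangle, star, hexagon}, so block 1, plot 4 must be diamond.

diamond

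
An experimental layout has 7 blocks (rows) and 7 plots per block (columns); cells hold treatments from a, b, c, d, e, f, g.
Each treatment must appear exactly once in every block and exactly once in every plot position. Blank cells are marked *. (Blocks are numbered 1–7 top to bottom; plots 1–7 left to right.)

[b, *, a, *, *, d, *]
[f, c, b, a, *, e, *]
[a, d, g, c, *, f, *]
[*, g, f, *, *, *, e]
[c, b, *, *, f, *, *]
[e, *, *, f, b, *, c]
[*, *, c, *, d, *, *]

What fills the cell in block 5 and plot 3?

Block 2, plot 5: block 2 has {a, b, c, e, f} and plot 5 has {b, d, f}, leaving only g.
Block 2, plot 7: block 2 has {a, b, c, e, f, g} and plot 7 has {c, e}, leaving only d.
Block 3, plot 5: block 3 has {a, c, d, f, g} and plot 5 has {b, d, f, g}, leaving only e.
Block 1, plot 5: block 1 has {a, b, d} and plot 5 has {b, d, e, f, g}, leaving only c.
Block 3, plot 7: block 3 has {a, c, d, e, f, g} and plot 7 has {c, d, e}, leaving only b.
Block 4, plot 1: block 4 has {e, f, g} and plot 1 has {a, b, c, e, f}, leaving only d.
Block 4, plot 4: block 4 has {d, e, f, g} and plot 4 has {a, c, f}, leaving only b.
Block 4, plot 5: block 4 has {b, d, e, f, g} and plot 5 has {b, c, d, e, f, g}, leaving only a.
Block 4, plot 6: block 4 has {a, b, d, e, f, g} and plot 6 has {d, e, f}, leaving only c.
Block 6, plot 2: block 6 has {b, c, e, f} and plot 2 has {b, c, d, g}, leaving only a.
Block 6, plot 3: block 6 has {a, b, c, e, f} and plot 3 has {a, b, c, f, g}, leaving only d.
Block 5 already has {b, c, f} and plot 3 already has {a, b, c, d, f, g}, so block 5, plot 3 must be e.

e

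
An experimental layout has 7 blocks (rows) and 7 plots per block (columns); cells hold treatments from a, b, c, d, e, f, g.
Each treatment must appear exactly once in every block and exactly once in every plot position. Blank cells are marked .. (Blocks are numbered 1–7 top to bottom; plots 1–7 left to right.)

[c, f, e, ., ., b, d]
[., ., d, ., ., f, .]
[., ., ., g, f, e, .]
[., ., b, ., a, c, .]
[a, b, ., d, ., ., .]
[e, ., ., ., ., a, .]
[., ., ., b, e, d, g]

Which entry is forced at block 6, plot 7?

b

Block 1, plot 4: block 1 has {b, c, d, e, f} and plot 4 has {b, d, g}, leaving only a.
Block 1, plot 5: block 1 has {a, b, c, d, e, f} and plot 5 has {a, e, f}, leaving only g.
Block 5, plot 5: block 5 has {a, b, d} and plot 5 has {a, e, f, g}, leaving only c.
Block 2, plot 5: block 2 has {d, f} and plot 5 has {a, c, e, f, g}, leaving only b.
Block 2, plot 1: block 2 has {b, d, f} and plot 1 has {a, c, e}, leaving only g.
Block 5, plot 6: block 5 has {a, b, c, d} and plot 6 has {a, b, c, d, e, f}, leaving only g.
Block 5, plot 3: block 5 has {a, b, c, d, g} and plot 3 has {b, d, e}, leaving only f.
Block 5, plot 7: block 5 has {a, b, c, d, f, g} and plot 7 has {d, g}, leaving only e.
Block 4, plot 7: block 4 has {a, b, c} and plot 7 has {d, e, g}, leaving only f.
Block 4, plot 1: block 4 has {a, b, c, f} and plot 1 has {a, c, e, g}, leaving only d.
Block 3, plot 1: block 3 has {e, f, g} and plot 1 has {a, c, d, e, g}, leaving only b.
Block 4, plot 4: block 4 has {a, b, c, d, f} and plot 4 has {a, b, d, g}, leaving only e.
Block 2, plot 4: block 2 has {b, d, f, g} and plot 4 has {a, b, d, e, g}, leaving only c.
Block 2, plot 7: block 2 has {b, c, d, f, g} and plot 7 has {d, e, f, g}, leaving only a.
Block 2, plot 2: block 2 has {a, b, c, d, f, g} and plot 2 has {b, f}, leaving only e.
Block 3, plot 7: block 3 has {b, e, f, g} and plot 7 has {a, d, e, f, g}, leaving only c.
Block 6 already has {a, e} and plot 7 already has {a, c, d, e, f, g}, so block 6, plot 7 must be b.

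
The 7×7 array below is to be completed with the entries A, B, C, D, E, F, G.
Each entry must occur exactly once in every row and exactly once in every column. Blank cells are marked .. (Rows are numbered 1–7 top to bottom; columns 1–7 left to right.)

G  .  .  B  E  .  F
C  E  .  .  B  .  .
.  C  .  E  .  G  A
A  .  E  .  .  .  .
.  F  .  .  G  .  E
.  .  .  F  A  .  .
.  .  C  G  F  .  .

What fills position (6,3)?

Row 3, column 5: row 3 has {A, C, E, G} and column 5 has {A, B, E, F, G}, leaving only D.
Row 4, column 5: row 4 has {A, E} and column 5 has {A, B, D, E, F, G}, leaving only C.
Row 4, column 4: row 4 has {A, C, E} and column 4 has {B, E, F, G}, leaving only D.
Row 2, column 4: row 2 has {B, C, E} and column 4 has {B, D, E, F, G}, leaving only A.
Row 5, column 4: row 5 has {E, F, G} and column 4 has {A, B, D, E, F, G}, leaving only C.
Row 6, column 3 is narrowed to {B, D, G}.
If it were B, then row 5, column 6 would be left with no valid symbol.
If it were D, then row 4, column 7 would be left with no valid symbol.
So row 6, column 3 must be G.

G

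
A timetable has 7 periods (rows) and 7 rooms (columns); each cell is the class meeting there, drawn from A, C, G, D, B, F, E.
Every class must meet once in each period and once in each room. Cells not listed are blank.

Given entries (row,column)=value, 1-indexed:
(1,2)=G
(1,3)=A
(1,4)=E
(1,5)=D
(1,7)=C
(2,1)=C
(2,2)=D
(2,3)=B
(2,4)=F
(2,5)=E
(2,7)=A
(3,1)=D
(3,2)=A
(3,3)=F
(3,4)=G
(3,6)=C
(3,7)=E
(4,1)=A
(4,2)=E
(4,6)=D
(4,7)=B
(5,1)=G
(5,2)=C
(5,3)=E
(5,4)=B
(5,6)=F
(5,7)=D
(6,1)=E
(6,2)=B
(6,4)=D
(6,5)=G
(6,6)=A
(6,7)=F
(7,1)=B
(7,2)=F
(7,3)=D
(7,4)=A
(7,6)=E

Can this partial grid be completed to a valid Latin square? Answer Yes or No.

No period or room among the givens repeats a symbol, and propagating forced cells runs into no contradiction.
One valid completion exists (for instance, F G A E D B C / C D B F E G A / D A F G B C E / A E G C F D B / G C E B A F D / E B C D G A F / B F D A C E G).

Yes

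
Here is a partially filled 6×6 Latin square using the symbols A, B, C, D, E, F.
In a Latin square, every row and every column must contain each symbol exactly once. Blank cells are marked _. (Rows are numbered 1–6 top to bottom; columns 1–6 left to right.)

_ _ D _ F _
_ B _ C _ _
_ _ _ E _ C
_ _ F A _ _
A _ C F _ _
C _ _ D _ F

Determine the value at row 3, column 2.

Row 1, column 4: row 1 has {D, F} and column 4 has {A, C, D, E, F}, leaving only B.
Row 1, column 1: row 1 has {B, D, F} and column 1 has {A, C}, leaving only E.
Row 1, column 6: row 1 has {B, D, E, F} and column 6 has {C, F}, leaving only A.
Row 1, column 2: row 1 has {A, B, D, E, F} and column 2 has {B}, leaving only C.
Row 3, column 2 is narrowed to {A, D, F}.
If it were A, then row 2, column 5 would be left with no valid symbol.
If it were D, then row 5, column 2 would be left with no valid symbol.
So row 3, column 2 must be F.

F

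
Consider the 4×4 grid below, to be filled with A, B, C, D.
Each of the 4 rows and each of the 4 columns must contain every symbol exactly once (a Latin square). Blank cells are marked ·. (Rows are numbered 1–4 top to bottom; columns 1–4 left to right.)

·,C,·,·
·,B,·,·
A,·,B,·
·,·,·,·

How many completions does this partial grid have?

4

Row 1, column 1: eliminating its row and column leaves {B, D}.
Row 1, column 3: eliminating its row and column leaves {A, D}.
Row 1, column 4: eliminating its row and column leaves {A, B, D}.
Row 2, column 1: eliminating its row and column leaves {C, D}.
Row 2, column 3: eliminating its row and column leaves {A, C, D}.
Row 2, column 4: eliminating its row and column leaves {A, C, D}.
Row 3, column 2: eliminating its row and column leaves {D}.
Row 3, column 4: eliminating its row and column leaves {C, D}.
Row 4, column 1: eliminating its row and column leaves {B, C, D}.
Row 4, column 2: eliminating its row and column leaves {A, D}.
Row 4, column 3: eliminating its row and column leaves {A, C, D}.
Row 4, column 4: eliminating its row and column leaves {A, B, C, D}.
Enumerating the assignments across these blanks that avoid any row or column repeat gives 4 completions.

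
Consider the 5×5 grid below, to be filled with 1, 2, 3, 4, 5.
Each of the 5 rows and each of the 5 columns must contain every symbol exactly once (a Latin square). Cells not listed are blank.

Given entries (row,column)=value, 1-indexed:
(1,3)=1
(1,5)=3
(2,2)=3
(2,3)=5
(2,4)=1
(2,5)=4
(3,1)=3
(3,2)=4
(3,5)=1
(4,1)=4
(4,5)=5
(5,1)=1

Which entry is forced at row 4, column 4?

Row 2, column 1: row 2 has {1, 3, 4, 5} and column 1 has {1, 3, 4}, leaving only 2.
Row 1, column 1: row 1 has {1, 3} and column 1 has {1, 2, 3, 4}, leaving only 5.
Row 1, column 2: row 1 has {1, 3, 5} and column 2 has {3, 4}, leaving only 2.
Row 1, column 4: row 1 has {1, 2, 3, 5} and column 4 has {1}, leaving only 4.
Row 3, column 3: row 3 has {1, 3, 4} and column 3 has {1, 5}, leaving only 2.
Row 3, column 4: row 3 has {1, 2, 3, 4} and column 4 has {1, 4}, leaving only 5.
Row 4, column 2: row 4 has {4, 5} and column 2 has {2, 3, 4}, leaving only 1.
Row 4, column 3: row 4 has {1, 4, 5} and column 3 has {1, 2, 5}, leaving only 3.
Row 4 already has {1, 3, 4, 5} and column 4 already has {1, 4, 5}, so row 4, column 4 must be 2.

2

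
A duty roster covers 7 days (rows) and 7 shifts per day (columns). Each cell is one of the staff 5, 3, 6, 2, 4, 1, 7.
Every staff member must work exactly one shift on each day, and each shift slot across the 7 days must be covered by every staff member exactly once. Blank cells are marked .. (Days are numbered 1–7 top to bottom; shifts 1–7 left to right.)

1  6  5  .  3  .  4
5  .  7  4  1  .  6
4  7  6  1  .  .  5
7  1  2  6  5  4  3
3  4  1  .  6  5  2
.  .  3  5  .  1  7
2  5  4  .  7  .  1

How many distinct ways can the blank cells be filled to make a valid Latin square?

Day 1, shift 4: eliminating its day and shift leaves {2, 7}.
Day 1, shift 6: eliminating its day and shift leaves {2, 7}.
Day 2, shift 2: eliminating its day and shift leaves {3, 2}.
Day 2, shift 6: eliminating its day and shift leaves {3, 2}.
Day 3, shift 5: eliminating its day and shift leaves {2}.
Day 3, shift 6: eliminating its day and shift leaves {3, 2}.
Day 5, shift 4: eliminating its day and shift leaves {7}.
Day 6, shift 1: eliminating its day and shift leaves {6}.
Day 6, shift 2: eliminating its day and shift leaves {2}.
Day 6, shift 5: eliminating its day and shift leaves {2, 4}.
Day 7, shift 4: eliminating its day and shift leaves {3}.
Day 7, shift 6: eliminating its day and shift leaves {3, 6}.
Only one assignment across all blanks avoids any day or shift repeat, giving 1 completion.

1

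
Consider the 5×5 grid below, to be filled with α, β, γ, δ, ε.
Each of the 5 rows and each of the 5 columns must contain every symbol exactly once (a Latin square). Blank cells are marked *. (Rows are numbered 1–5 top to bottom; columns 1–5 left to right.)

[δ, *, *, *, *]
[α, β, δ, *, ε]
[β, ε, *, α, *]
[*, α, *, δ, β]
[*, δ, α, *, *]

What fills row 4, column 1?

γ

Row 1, column 2: row 1 has {δ} and column 2 has {α, β, δ, ε}, leaving only γ.
Row 1, column 5: row 1 has {γ, δ} and column 5 has {β, ε}, leaving only α.
Row 2, column 4: row 2 has {α, β, δ, ε} and column 4 has {α, δ}, leaving only γ.
Row 3, column 3: row 3 has {α, β, ε} and column 3 has {α, δ}, leaving only γ.
Row 3, column 5: row 3 has {α, β, γ, ε} and column 5 has {α, β, ε}, leaving only δ.
Row 4, column 3: row 4 has {α, β, δ} and column 3 has {α, γ, δ}, leaving only ε.
Row 4 already has {α, β, δ, ε} and column 1 already has {α, β, δ}, so row 4, column 1 must be γ.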